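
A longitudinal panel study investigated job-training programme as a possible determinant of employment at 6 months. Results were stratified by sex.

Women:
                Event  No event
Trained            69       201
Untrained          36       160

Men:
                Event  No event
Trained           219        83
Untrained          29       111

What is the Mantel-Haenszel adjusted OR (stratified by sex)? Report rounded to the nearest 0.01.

OR_MH = Σ(aᵢdᵢ/nᵢ) / Σ(bᵢcᵢ/nᵢ), where nᵢ is the stratum total.
Stratum 1 (Women): n = 466; a·d/n = 69·160/466 = 23.6910; b·c/n = 201·36/466 = 15.5279
Stratum 2 (Men): n = 442; a·d/n = 219·111/442 = 54.9977; b·c/n = 83·29/442 = 5.4457
OR_MH = (23.6910 + 54.9977) / (15.5279 + 5.4457) = 78.6887 / 20.9736 = 3.75180

3.75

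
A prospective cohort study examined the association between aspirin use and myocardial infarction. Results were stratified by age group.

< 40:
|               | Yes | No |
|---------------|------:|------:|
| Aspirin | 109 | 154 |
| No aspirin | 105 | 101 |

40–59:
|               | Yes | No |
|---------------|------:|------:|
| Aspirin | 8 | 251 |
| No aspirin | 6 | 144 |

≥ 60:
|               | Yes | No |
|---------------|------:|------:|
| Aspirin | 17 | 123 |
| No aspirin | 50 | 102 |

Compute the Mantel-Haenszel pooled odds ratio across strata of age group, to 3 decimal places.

OR_MH = Σ(aᵢdᵢ/nᵢ) / Σ(bᵢcᵢ/nᵢ), where nᵢ is the stratum total.
Stratum 1 (< 40): n = 469; a·d/n = 109·101/469 = 23.4733; b·c/n = 154·105/469 = 34.4776
Stratum 2 (40–59): n = 409; a·d/n = 8·144/409 = 2.8166; b·c/n = 251·6/409 = 3.6822
Stratum 3 (≥ 60): n = 292; a·d/n = 17·102/292 = 5.9384; b·c/n = 123·50/292 = 21.0616
OR_MH = (23.4733 + 2.8166 + 5.9384) / (34.4776 + 3.6822 + 21.0616) = 32.2283 / 59.2214 = 0.54420

0.544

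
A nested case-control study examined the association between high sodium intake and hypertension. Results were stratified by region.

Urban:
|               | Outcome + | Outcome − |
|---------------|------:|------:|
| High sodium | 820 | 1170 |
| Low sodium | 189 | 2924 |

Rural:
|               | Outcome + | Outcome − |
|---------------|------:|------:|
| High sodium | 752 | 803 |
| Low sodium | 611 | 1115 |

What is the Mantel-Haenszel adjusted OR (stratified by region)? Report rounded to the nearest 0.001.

OR_MH = Σ(aᵢdᵢ/nᵢ) / Σ(bᵢcᵢ/nᵢ), where nᵢ is the stratum total.
Stratum 1 (Urban): n = 5103; a·d/n = 820·2924/5103 = 469.8569; b·c/n = 1170·189/5103 = 43.3333
Stratum 2 (Rural): n = 3281; a·d/n = 752·1115/3281 = 255.5562; b·c/n = 803·611/3281 = 149.5376
OR_MH = (469.8569 + 255.5562) / (43.3333 + 149.5376) = 725.4132 / 192.8710 = 3.76113

3.761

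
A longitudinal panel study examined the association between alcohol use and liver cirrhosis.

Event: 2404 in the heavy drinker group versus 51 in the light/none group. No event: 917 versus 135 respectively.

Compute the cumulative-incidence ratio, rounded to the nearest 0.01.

From the description: a = 2404, b = 917, c = 51, d = 135.
Risk in exposed = 2404/3321 = 0.72388; risk in unexposed = 51/186 = 0.27419.
RR = 0.72388 / 0.27419 = 2.64003
The risk among the exposed is 2.64 times that among the unexposed.

2.64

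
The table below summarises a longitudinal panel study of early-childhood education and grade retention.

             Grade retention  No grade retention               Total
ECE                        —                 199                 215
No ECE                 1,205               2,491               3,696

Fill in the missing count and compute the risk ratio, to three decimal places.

0.228

The missing cell is in the exposed row: 215 − 199 = 16.
So a = 16, b = 199, c = 1205, d = 2491.
RR = [a/(a+b)] / [c/(c+d)] = (16/215) / (1205/3696) = 0.07442/0.32603 = 0.22826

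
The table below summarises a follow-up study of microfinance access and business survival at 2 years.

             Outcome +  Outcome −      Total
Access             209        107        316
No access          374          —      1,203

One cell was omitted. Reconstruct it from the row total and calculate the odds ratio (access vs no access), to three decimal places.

4.330

The missing cell is in the unexposed row: 1203 − 374 = 829.
So a = 209, b = 107, c = 374, d = 829.
OR = (a·d)/(b·c) = (209 × 829) / (107 × 374) = 173261 / 40018 = 4.32958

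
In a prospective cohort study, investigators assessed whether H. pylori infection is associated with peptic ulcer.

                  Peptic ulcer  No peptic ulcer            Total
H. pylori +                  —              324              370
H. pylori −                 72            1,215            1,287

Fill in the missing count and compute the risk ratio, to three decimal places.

The missing cell is in the exposed row: 370 − 324 = 46.
So a = 46, b = 324, c = 72, d = 1215.
RR = [a/(a+b)] / [c/(c+d)] = (46/370) / (72/1287) = 0.12432/0.05594 = 2.22230

2.222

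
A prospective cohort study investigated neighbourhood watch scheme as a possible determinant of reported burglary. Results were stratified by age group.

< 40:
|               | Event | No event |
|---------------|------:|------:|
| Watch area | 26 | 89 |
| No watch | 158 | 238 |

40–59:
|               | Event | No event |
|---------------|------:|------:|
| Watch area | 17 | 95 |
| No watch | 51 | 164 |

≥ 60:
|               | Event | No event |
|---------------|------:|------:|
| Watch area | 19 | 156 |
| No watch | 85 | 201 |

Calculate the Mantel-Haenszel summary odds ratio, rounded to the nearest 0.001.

OR_MH = Σ(aᵢdᵢ/nᵢ) / Σ(bᵢcᵢ/nᵢ), where nᵢ is the stratum total.
Stratum 1 (< 40): n = 511; a·d/n = 26·238/511 = 12.1096; b·c/n = 89·158/511 = 27.5186
Stratum 2 (40–59): n = 327; a·d/n = 17·164/327 = 8.5260; b·c/n = 95·51/327 = 14.8165
Stratum 3 (≥ 60): n = 461; a·d/n = 19·201/461 = 8.2842; b·c/n = 156·85/461 = 28.7636
OR_MH = (12.1096 + 8.5260 + 8.2842) / (27.5186 + 14.8165 + 28.7636) = 28.9197 / 71.0987 = 0.40676

0.407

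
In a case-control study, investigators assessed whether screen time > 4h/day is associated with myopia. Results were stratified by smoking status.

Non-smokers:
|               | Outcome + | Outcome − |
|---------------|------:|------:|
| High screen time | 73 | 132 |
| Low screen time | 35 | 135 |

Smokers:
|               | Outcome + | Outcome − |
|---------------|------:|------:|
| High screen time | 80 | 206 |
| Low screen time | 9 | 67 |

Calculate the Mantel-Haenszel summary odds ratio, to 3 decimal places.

OR_MH = Σ(aᵢdᵢ/nᵢ) / Σ(bᵢcᵢ/nᵢ), where nᵢ is the stratum total.
Stratum 1 (Non-smokers): n = 375; a·d/n = 73·135/375 = 26.2800; b·c/n = 132·35/375 = 12.3200
Stratum 2 (Smokers): n = 362; a·d/n = 80·67/362 = 14.8066; b·c/n = 206·9/362 = 5.1215
OR_MH = (26.2800 + 14.8066) / (12.3200 + 5.1215) = 41.0866 / 17.4415 = 2.35568

2.356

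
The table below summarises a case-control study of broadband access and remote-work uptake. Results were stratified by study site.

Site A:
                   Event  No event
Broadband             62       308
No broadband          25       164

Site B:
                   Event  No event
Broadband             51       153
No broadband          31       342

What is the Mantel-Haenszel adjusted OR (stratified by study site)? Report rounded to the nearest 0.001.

2.201

OR_MH = Σ(aᵢdᵢ/nᵢ) / Σ(bᵢcᵢ/nᵢ), where nᵢ is the stratum total.
Stratum 1 (Site A): n = 559; a·d/n = 62·164/559 = 18.1896; b·c/n = 308·25/559 = 13.7746
Stratum 2 (Site B): n = 577; a·d/n = 51·342/577 = 30.2288; b·c/n = 153·31/577 = 8.2201
OR_MH = (18.1896 + 30.2288) / (13.7746 + 8.2201) = 48.4184 / 21.9947 = 2.20137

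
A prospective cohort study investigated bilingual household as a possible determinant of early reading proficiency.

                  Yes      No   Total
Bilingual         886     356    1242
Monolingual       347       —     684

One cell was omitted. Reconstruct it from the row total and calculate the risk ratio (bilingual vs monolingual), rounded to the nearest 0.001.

The missing cell is in the unexposed row: 684 − 347 = 337.
So a = 886, b = 356, c = 347, d = 337.
RR = [a/(a+b)] / [c/(c+d)] = (886/1242) / (347/684) = 0.71337/0.50731 = 1.40617

1.406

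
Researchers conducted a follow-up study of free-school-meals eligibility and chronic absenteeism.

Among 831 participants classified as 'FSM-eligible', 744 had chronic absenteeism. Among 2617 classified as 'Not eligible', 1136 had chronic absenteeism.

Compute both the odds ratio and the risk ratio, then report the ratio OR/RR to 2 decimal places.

5.41

From the description: a = 744, b = 87, c = 1136, d = 1481.
OR = (744·1481)/(87·1136) = 1101864/98832 = 11.14886
Risk in exposed = 744/831 = 0.89531; risk in unexposed = 1136/2617 = 0.43408; RR = 2.06252
OR/RR = 11.14886 / 2.06252 = 5.40547
The outcome is not rare, so the OR lies further from 1 than the RR.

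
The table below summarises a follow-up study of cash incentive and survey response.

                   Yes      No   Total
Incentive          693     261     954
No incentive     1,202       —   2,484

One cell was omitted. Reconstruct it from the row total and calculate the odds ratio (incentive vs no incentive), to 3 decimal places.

2.832

The missing cell is in the unexposed row: 2484 − 1202 = 1282.
So a = 693, b = 261, c = 1202, d = 1282.
OR = (a·d)/(b·c) = (693 × 1282) / (261 × 1202) = 888426 / 313722 = 2.83189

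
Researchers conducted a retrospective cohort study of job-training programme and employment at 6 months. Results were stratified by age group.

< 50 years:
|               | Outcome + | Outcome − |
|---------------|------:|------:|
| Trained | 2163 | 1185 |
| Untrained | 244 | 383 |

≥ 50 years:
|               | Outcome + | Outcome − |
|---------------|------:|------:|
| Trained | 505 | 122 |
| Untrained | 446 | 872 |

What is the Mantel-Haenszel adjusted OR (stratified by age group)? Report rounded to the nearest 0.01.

OR_MH = Σ(aᵢdᵢ/nᵢ) / Σ(bᵢcᵢ/nᵢ), where nᵢ is the stratum total.
Stratum 1 (< 50 years): n = 3975; a·d/n = 2163·383/3975 = 208.4098; b·c/n = 1185·244/3975 = 72.7396
Stratum 2 (≥ 50 years): n = 1945; a·d/n = 505·872/1945 = 226.4062; b·c/n = 122·446/1945 = 27.9753
OR_MH = (208.4098 + 226.4062) / (72.7396 + 27.9753) = 434.8160 / 100.7149 = 4.31729

4.32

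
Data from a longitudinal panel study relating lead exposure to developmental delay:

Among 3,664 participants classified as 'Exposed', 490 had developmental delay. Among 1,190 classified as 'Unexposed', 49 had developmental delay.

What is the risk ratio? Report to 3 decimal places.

From the description: a = 490, b = 3174, c = 49, d = 1141.
Risk in exposed = 490/3664 = 0.13373; risk in unexposed = 49/1190 = 0.04118.
RR = 0.13373 / 0.04118 = 3.24782
The risk among the exposed is 3.25 times that among the unexposed.

3.248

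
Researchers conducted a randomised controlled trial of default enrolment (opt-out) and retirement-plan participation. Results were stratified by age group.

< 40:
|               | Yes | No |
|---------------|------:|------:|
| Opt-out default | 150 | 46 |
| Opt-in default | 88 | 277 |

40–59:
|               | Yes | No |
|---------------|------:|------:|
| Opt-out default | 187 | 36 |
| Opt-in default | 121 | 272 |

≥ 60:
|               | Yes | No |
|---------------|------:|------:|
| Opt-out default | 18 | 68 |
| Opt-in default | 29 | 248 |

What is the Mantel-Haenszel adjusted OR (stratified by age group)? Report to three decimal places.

8.567

OR_MH = Σ(aᵢdᵢ/nᵢ) / Σ(bᵢcᵢ/nᵢ), where nᵢ is the stratum total.
Stratum 1 (< 40): n = 561; a·d/n = 150·277/561 = 74.0642; b·c/n = 46·88/561 = 7.2157
Stratum 2 (40–59): n = 616; a·d/n = 187·272/616 = 82.5714; b·c/n = 36·121/616 = 7.0714
Stratum 3 (≥ 60): n = 363; a·d/n = 18·248/363 = 12.2975; b·c/n = 68·29/363 = 5.4325
OR_MH = (74.0642 + 82.5714 + 12.2975) / (7.2157 + 7.0714 + 5.4325) = 168.9331 / 19.7196 = 8.56675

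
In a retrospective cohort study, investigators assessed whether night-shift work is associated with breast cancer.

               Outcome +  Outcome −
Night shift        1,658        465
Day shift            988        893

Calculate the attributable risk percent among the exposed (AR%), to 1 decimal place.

32.7

Cells: a = 1658, b = 465, c = 988, d = 893.
Risk in exposed = 1658/2123 = 0.78097; risk in unexposed = 988/1881 = 0.52525.
RR = 0.78097/0.52525 = 1.48685
AR% = (RR − 1)/RR × 100 = (1.48685 − 1)/1.48685 × 100 = 32.7436%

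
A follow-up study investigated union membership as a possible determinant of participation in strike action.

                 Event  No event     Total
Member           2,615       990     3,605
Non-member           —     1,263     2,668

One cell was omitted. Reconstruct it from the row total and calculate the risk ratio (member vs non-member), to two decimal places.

1.38

The missing cell is in the unexposed row: 2668 − 1263 = 1405.
So a = 2615, b = 990, c = 1405, d = 1263.
RR = [a/(a+b)] / [c/(c+d)] = (2615/3605) / (1405/2668) = 0.72538/0.52661 = 1.37745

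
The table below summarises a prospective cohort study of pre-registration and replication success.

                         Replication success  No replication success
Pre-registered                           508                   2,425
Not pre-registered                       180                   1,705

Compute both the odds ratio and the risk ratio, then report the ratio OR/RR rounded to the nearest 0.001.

Cells: a = 508, b = 2425, c = 180, d = 1705.
OR = (508·1705)/(2425·180) = 866140/436500 = 1.98428
Risk in exposed = 508/2933 = 0.17320; risk in unexposed = 180/1885 = 0.09549; RR = 1.81380
OR/RR = 1.98428 / 1.81380 = 1.09399
The outcome is not rare, so the OR lies further from 1 than the RR.

1.094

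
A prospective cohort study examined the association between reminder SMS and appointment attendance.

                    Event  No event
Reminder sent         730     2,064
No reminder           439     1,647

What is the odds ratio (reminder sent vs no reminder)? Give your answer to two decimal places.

1.33

Cells: a = 730, b = 2064, c = 439, d = 1647.
OR = (a·d)/(b·c) = (730 × 1647) / (2064 × 439) = 1202310 / 906096 = 1.32691
The odds of appointment attendance are about 1.33 times as high in the reminder sent group.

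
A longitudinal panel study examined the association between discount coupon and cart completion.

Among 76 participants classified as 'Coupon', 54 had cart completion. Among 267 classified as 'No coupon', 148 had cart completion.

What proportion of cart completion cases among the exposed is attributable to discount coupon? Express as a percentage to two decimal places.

From the description: a = 54, b = 22, c = 148, d = 119.
Risk in exposed = 54/76 = 0.71053; risk in unexposed = 148/267 = 0.55431.
RR = 0.71053/0.55431 = 1.28183
AR% = (RR − 1)/RR × 100 = (1.28183 − 1)/1.28183 × 100 = 21.9864%

21.99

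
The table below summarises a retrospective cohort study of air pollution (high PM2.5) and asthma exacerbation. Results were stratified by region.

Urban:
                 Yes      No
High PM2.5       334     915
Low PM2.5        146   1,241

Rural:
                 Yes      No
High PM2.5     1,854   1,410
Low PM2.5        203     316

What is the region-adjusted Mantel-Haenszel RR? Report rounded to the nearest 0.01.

RR_MH = Σ(aᵢ·n₀ᵢ/nᵢ) / Σ(cᵢ·n₁ᵢ/nᵢ), with n₁ᵢ = aᵢ+bᵢ (exposed), n₀ᵢ = cᵢ+dᵢ (unexposed), nᵢ = n₁ᵢ+n₀ᵢ.
Stratum 1 (Urban): n₁ = 1249, n₀ = 1387, n = 2636; a·n₀/n = 334·1387/2636 = 175.7428; c·n₁/n = 146·1249/2636 = 69.1783
Stratum 2 (Rural): n₁ = 3264, n₀ = 519, n = 3783; a·n₀/n = 1854·519/3783 = 254.3553; c·n₁/n = 203·3264/3783 = 175.1499
RR_MH = (175.7428 + 254.3553) / (69.1783 + 175.1499) = 430.0981 / 244.3282 = 1.76033

1.76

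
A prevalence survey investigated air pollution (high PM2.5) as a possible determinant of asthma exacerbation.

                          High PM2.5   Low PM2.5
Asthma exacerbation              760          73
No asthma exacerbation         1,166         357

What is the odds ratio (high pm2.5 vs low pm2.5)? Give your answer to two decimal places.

Reading the table with exposure as columns: a = 760 (High PM2.5, case), b = 1166 (High PM2.5, non-case), c = 73 (Low PM2.5, case), d = 357.
OR = (a·d)/(b·c) = (760 × 357) / (1166 × 73) = 271320 / 85118 = 3.18757
The odds of asthma exacerbation are about 3.19 times as high in the high pm2.5 group.

3.19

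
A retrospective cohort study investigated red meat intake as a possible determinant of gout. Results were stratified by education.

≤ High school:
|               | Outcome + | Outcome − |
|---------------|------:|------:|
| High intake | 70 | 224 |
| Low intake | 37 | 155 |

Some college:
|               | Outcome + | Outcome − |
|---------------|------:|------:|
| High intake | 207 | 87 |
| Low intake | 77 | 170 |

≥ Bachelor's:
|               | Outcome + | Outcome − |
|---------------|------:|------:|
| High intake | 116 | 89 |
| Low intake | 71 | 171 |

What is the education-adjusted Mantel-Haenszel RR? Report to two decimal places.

1.91

RR_MH = Σ(aᵢ·n₀ᵢ/nᵢ) / Σ(cᵢ·n₁ᵢ/nᵢ), with n₁ᵢ = aᵢ+bᵢ (exposed), n₀ᵢ = cᵢ+dᵢ (unexposed), nᵢ = n₁ᵢ+n₀ᵢ.
Stratum 1 (≤ High school): n₁ = 294, n₀ = 192, n = 486; a·n₀/n = 70·192/486 = 27.6543; c·n₁/n = 37·294/486 = 22.3827
Stratum 2 (Some college): n₁ = 294, n₀ = 247, n = 541; a·n₀/n = 207·247/541 = 94.5083; c·n₁/n = 77·294/541 = 41.8447
Stratum 3 (≥ Bachelor's): n₁ = 205, n₀ = 242, n = 447; a·n₀/n = 116·242/447 = 62.8009; c·n₁/n = 71·205/447 = 32.5615
RR_MH = (27.6543 + 94.5083 + 62.8009) / (22.3827 + 41.8447 + 32.5615) = 184.9635 / 96.7890 = 1.91100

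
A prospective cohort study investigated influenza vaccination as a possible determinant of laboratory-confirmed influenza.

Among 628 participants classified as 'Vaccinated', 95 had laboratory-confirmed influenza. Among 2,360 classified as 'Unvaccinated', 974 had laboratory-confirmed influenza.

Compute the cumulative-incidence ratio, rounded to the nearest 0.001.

From the description: a = 95, b = 533, c = 974, d = 1386.
Risk in exposed = 95/628 = 0.15127; risk in unexposed = 974/2360 = 0.41271.
RR = 0.15127 / 0.41271 = 0.36654
The risk is 63% lower among the exposed than among the unexposed.

0.367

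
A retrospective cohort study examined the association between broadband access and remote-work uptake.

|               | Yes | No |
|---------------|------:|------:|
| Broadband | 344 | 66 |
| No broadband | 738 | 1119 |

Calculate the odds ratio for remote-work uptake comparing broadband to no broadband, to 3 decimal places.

Cells: a = 344, b = 66, c = 738, d = 1119.
OR = (a·d)/(b·c) = (344 × 1119) / (66 × 738) = 384936 / 48708 = 7.90293
The odds of remote-work uptake are about 7.90 times as high in the broadband group.

7.903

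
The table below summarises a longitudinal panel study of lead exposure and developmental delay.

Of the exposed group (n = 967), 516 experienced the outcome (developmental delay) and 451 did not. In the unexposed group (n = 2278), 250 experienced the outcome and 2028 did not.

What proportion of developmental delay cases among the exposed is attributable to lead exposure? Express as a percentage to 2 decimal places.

79.43

From the description: a = 516, b = 451, c = 250, d = 2028.
Risk in exposed = 516/967 = 0.53361; risk in unexposed = 250/2278 = 0.10975.
RR = 0.53361/0.10975 = 4.86225
AR% = (RR − 1)/RR × 100 = (4.86225 − 1)/4.86225 × 100 = 79.4334%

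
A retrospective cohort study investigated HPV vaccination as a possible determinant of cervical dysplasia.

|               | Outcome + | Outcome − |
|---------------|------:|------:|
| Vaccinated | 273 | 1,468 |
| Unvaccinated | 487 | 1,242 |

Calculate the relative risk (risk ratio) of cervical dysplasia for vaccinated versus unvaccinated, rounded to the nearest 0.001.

0.557

Cells: a = 273, b = 1468, c = 487, d = 1242.
Risk in exposed = 273/1741 = 0.15681; risk in unexposed = 487/1729 = 0.28167.
RR = 0.15681 / 0.28167 = 0.55671
The risk is 44% lower among the exposed than among the unexposed.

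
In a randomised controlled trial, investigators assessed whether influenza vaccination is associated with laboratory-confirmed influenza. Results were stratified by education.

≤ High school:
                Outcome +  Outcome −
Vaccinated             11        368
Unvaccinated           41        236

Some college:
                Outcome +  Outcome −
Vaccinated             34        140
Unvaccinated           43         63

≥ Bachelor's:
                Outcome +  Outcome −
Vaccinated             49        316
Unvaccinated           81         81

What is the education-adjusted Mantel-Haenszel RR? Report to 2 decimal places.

0.31

RR_MH = Σ(aᵢ·n₀ᵢ/nᵢ) / Σ(cᵢ·n₁ᵢ/nᵢ), with n₁ᵢ = aᵢ+bᵢ (exposed), n₀ᵢ = cᵢ+dᵢ (unexposed), nᵢ = n₁ᵢ+n₀ᵢ.
Stratum 1 (≤ High school): n₁ = 379, n₀ = 277, n = 656; a·n₀/n = 11·277/656 = 4.6448; c·n₁/n = 41·379/656 = 23.6875
Stratum 2 (Some college): n₁ = 174, n₀ = 106, n = 280; a·n₀/n = 34·106/280 = 12.8714; c·n₁/n = 43·174/280 = 26.7214
Stratum 3 (≥ Bachelor's): n₁ = 365, n₀ = 162, n = 527; a·n₀/n = 49·162/527 = 15.0626; c·n₁/n = 81·365/527 = 56.1006
RR_MH = (4.6448 + 12.8714 + 15.0626) / (23.6875 + 26.7214 + 56.1006) = 32.5789 / 106.5095 = 0.30588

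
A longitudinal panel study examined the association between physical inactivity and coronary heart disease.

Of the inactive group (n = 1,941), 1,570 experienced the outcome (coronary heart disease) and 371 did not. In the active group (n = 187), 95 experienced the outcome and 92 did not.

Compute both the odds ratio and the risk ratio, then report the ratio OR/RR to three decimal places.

From the description: a = 1570, b = 371, c = 95, d = 92.
OR = (1570·92)/(371·95) = 144440/35245 = 4.09817
Risk in exposed = 1570/1941 = 0.80886; risk in unexposed = 95/187 = 0.50802; RR = 1.59218
OR/RR = 4.09817 / 1.59218 = 2.57394
The outcome is not rare, so the OR lies further from 1 than the RR.

2.574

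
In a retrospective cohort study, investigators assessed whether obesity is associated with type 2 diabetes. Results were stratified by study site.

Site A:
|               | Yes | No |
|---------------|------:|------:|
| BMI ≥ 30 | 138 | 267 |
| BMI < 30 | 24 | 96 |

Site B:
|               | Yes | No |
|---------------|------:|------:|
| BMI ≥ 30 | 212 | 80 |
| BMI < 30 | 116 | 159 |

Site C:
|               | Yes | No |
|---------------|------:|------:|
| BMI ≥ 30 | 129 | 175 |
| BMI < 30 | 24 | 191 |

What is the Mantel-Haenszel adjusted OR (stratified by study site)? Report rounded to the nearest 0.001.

OR_MH = Σ(aᵢdᵢ/nᵢ) / Σ(bᵢcᵢ/nᵢ), where nᵢ is the stratum total.
Stratum 1 (Site A): n = 525; a·d/n = 138·96/525 = 25.2343; b·c/n = 267·24/525 = 12.2057
Stratum 2 (Site B): n = 567; a·d/n = 212·159/567 = 59.4497; b·c/n = 80·116/567 = 16.3668
Stratum 3 (Site C): n = 519; a·d/n = 129·191/519 = 47.4740; b·c/n = 175·24/519 = 8.0925
OR_MH = (25.2343 + 59.4497 + 47.4740) / (12.2057 + 16.3668 + 8.0925) = 132.1580 / 36.6650 = 3.60447

3.604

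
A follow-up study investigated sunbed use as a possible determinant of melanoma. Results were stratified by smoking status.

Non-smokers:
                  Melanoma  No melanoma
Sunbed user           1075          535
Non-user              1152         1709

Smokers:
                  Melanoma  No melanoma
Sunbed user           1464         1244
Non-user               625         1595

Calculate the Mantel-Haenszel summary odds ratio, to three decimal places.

2.993

OR_MH = Σ(aᵢdᵢ/nᵢ) / Σ(bᵢcᵢ/nᵢ), where nᵢ is the stratum total.
Stratum 1 (Non-smokers): n = 4471; a·d/n = 1075·1709/4471 = 410.9092; b·c/n = 535·1152/4471 = 137.8484
Stratum 2 (Smokers): n = 4928; a·d/n = 1464·1595/4928 = 473.8393; b·c/n = 1244·625/4928 = 157.7719
OR_MH = (410.9092 + 473.8393) / (137.8484 + 157.7719) = 884.7485 / 295.6203 = 2.99285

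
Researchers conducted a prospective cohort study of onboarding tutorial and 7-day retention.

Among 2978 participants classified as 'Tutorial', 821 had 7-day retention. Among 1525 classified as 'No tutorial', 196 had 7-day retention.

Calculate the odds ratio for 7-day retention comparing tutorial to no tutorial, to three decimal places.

From the description: a = 821, b = 2157, c = 196, d = 1329.
OR = (a·d)/(b·c) = (821 × 1329) / (2157 × 196) = 1091109 / 422772 = 2.58084
The odds of 7-day retention are about 2.58 times as high in the tutorial group.

2.581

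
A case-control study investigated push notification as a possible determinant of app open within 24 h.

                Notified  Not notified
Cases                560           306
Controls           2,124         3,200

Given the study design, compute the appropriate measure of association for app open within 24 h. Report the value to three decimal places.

Reading the table with exposure as columns: a = 560 (Notified, case), b = 2124 (Notified, non-case), c = 306 (Not notified, case), d = 3200.
This is a case-control study: participants were sampled on outcome status, so risks in the source population cannot be estimated directly — relative risk is not valid here. The odds ratio is the appropriate measure.
OR = (a·d)/(b·c) = (560 × 3200) / (2124 × 306) = 1792000 / 649944 = 2.75716

2.757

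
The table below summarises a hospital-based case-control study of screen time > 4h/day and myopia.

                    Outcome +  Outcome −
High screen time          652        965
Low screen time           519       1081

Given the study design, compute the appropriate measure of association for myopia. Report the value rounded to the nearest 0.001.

Cells: a = 652, b = 965, c = 519, d = 1081.
This is a hospital-based case-control study: participants were sampled on outcome status, so risks in the source population cannot be estimated directly — relative risk is not valid here. The odds ratio is the appropriate measure.
OR = (a·d)/(b·c) = (652 × 1081) / (965 × 519) = 704812 / 500835 = 1.40727

1.407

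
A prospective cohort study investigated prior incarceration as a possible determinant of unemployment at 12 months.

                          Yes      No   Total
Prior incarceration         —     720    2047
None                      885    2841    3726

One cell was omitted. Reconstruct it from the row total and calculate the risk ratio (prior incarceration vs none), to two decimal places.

The missing cell is in the exposed row: 2047 − 720 = 1327.
So a = 1327, b = 720, c = 885, d = 2841.
RR = [a/(a+b)] / [c/(c+d)] = (1327/2047) / (885/3726) = 0.64827/0.23752 = 2.72931

2.73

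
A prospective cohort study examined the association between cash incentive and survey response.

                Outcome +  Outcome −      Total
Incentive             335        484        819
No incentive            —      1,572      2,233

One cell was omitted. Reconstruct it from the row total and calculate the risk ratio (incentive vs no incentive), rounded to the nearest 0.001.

1.382

The missing cell is in the unexposed row: 2233 − 1572 = 661.
So a = 335, b = 484, c = 661, d = 1572.
RR = [a/(a+b)] / [c/(c+d)] = (335/819) / (661/2233) = 0.40904/0.29601 = 1.38181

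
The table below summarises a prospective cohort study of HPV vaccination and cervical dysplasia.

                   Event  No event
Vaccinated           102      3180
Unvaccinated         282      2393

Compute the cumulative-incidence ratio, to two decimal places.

0.29

Cells: a = 102, b = 3180, c = 282, d = 2393.
Risk in exposed = 102/3282 = 0.03108; risk in unexposed = 282/2675 = 0.10542.
RR = 0.03108 / 0.10542 = 0.29481
The risk is 71% lower among the exposed than among the unexposed.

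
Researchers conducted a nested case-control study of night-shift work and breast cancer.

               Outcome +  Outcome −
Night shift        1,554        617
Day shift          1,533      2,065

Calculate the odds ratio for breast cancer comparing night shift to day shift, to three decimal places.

Cells: a = 1554, b = 617, c = 1533, d = 2065.
OR = (a·d)/(b·c) = (1554 × 2065) / (617 × 1533) = 3209010 / 945861 = 3.39269
The odds of breast cancer are about 3.39 times as high in the night shift group.

3.393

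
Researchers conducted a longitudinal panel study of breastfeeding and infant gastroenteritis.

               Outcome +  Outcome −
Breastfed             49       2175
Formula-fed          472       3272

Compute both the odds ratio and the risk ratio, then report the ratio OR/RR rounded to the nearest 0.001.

0.894

Cells: a = 49, b = 2175, c = 472, d = 3272.
OR = (49·3272)/(2175·472) = 160328/1026600 = 0.15617
Risk in exposed = 49/2224 = 0.02203; risk in unexposed = 472/3744 = 0.12607; RR = 0.17477
OR/RR = 0.15617 / 0.17477 = 0.89362
The outcome is not rare, so the OR lies further from 1 than the RR.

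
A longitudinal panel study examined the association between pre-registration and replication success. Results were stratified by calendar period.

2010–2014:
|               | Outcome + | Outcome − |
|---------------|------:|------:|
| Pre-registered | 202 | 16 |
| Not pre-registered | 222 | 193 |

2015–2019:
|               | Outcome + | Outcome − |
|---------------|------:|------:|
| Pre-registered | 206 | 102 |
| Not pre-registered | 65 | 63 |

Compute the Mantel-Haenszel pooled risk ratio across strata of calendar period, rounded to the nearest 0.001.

1.576

RR_MH = Σ(aᵢ·n₀ᵢ/nᵢ) / Σ(cᵢ·n₁ᵢ/nᵢ), with n₁ᵢ = aᵢ+bᵢ (exposed), n₀ᵢ = cᵢ+dᵢ (unexposed), nᵢ = n₁ᵢ+n₀ᵢ.
Stratum 1 (2010–2014): n₁ = 218, n₀ = 415, n = 633; a·n₀/n = 202·415/633 = 132.4329; c·n₁/n = 222·218/633 = 76.4550
Stratum 2 (2015–2019): n₁ = 308, n₀ = 128, n = 436; a·n₀/n = 206·128/436 = 60.4771; c·n₁/n = 65·308/436 = 45.9174
RR_MH = (132.4329 + 60.4771) / (76.4550 + 45.9174) = 192.9099 / 122.3724 = 1.57642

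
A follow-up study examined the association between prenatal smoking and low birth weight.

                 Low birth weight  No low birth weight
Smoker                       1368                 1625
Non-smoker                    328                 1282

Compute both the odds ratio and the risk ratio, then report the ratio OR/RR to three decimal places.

Cells: a = 1368, b = 1625, c = 328, d = 1282.
OR = (1368·1282)/(1625·328) = 1753776/533000 = 3.29039
Risk in exposed = 1368/2993 = 0.45707; risk in unexposed = 328/1610 = 0.20373; RR = 2.24353
OR/RR = 3.29039 / 2.24353 = 1.46661
The outcome is not rare, so the OR lies further from 1 than the RR.

1.467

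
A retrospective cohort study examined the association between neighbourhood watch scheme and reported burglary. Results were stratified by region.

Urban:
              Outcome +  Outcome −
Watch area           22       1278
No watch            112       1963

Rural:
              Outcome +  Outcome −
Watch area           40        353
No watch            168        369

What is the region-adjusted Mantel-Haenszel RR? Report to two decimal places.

0.32

RR_MH = Σ(aᵢ·n₀ᵢ/nᵢ) / Σ(cᵢ·n₁ᵢ/nᵢ), with n₁ᵢ = aᵢ+bᵢ (exposed), n₀ᵢ = cᵢ+dᵢ (unexposed), nᵢ = n₁ᵢ+n₀ᵢ.
Stratum 1 (Urban): n₁ = 1300, n₀ = 2075, n = 3375; a·n₀/n = 22·2075/3375 = 13.5259; c·n₁/n = 112·1300/3375 = 43.1407
Stratum 2 (Rural): n₁ = 393, n₀ = 537, n = 930; a·n₀/n = 40·537/930 = 23.0968; c·n₁/n = 168·393/930 = 70.9935
RR_MH = (13.5259 + 23.0968) / (43.1407 + 70.9935) = 36.6227 / 114.1343 = 0.32087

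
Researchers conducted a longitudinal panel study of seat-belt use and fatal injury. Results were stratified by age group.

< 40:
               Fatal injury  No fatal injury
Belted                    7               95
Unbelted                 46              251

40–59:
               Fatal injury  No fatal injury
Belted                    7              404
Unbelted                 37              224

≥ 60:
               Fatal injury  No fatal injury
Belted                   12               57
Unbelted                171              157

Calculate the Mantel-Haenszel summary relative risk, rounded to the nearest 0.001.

RR_MH = Σ(aᵢ·n₀ᵢ/nᵢ) / Σ(cᵢ·n₁ᵢ/nᵢ), with n₁ᵢ = aᵢ+bᵢ (exposed), n₀ᵢ = cᵢ+dᵢ (unexposed), nᵢ = n₁ᵢ+n₀ᵢ.
Stratum 1 (< 40): n₁ = 102, n₀ = 297, n = 399; a·n₀/n = 7·297/399 = 5.2105; c·n₁/n = 46·102/399 = 11.7594
Stratum 2 (40–59): n₁ = 411, n₀ = 261, n = 672; a·n₀/n = 7·261/672 = 2.7188; c·n₁/n = 37·411/672 = 22.6295
Stratum 3 (≥ 60): n₁ = 69, n₀ = 328, n = 397; a·n₀/n = 12·328/397 = 9.9144; c·n₁/n = 171·69/397 = 29.7204
RR_MH = (5.2105 + 2.7188 + 9.9144) / (11.7594 + 22.6295 + 29.7204) = 17.8436 / 64.1093 = 0.27833

0.278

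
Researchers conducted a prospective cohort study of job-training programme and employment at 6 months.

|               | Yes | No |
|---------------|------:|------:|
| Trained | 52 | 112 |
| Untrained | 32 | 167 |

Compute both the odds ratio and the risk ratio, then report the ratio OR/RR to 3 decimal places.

1.229

Cells: a = 52, b = 112, c = 32, d = 167.
OR = (52·167)/(112·32) = 8684/3584 = 2.42299
Risk in exposed = 52/164 = 0.31707; risk in unexposed = 32/199 = 0.16080; RR = 1.97180
OR/RR = 2.42299 / 1.97180 = 1.22882
The outcome is not rare, so the OR lies further from 1 than the RR.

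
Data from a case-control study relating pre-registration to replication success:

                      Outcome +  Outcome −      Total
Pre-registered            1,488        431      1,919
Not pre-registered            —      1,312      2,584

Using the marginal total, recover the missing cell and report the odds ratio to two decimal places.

The missing cell is in the unexposed row: 2584 − 1312 = 1272.
So a = 1488, b = 431, c = 1272, d = 1312.
OR = (a·d)/(b·c) = (1488 × 1312) / (431 × 1272) = 1952256 / 548232 = 3.56100

3.56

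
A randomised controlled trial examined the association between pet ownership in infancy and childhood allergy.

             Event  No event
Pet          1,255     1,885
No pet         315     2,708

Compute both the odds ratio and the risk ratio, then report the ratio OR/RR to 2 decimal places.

Cells: a = 1255, b = 1885, c = 315, d = 2708.
OR = (1255·2708)/(1885·315) = 3398540/593775 = 5.72362
Risk in exposed = 1255/3140 = 0.39968; risk in unexposed = 315/3023 = 0.10420; RR = 3.83567
OR/RR = 5.72362 / 3.83567 = 1.49221
The outcome is not rare, so the OR lies further from 1 than the RR.

1.49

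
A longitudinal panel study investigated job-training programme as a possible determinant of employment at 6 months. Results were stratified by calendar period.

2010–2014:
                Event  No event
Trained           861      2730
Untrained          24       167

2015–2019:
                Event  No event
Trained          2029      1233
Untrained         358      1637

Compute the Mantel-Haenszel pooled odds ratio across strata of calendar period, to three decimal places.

6.613

OR_MH = Σ(aᵢdᵢ/nᵢ) / Σ(bᵢcᵢ/nᵢ), where nᵢ is the stratum total.
Stratum 1 (2010–2014): n = 3782; a·d/n = 861·167/3782 = 38.0188; b·c/n = 2730·24/3782 = 17.3242
Stratum 2 (2015–2019): n = 5257; a·d/n = 2029·1637/5257 = 631.8191; b·c/n = 1233·358/5257 = 83.9669
OR_MH = (38.0188 + 631.8191) / (17.3242 + 83.9669) = 669.8379 / 101.2911 = 6.61300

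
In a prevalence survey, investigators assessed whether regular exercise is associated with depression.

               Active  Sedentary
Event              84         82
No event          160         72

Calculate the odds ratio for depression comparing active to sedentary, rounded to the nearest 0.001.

0.461

Reading the table with exposure as columns: a = 84 (Active, case), b = 160 (Active, non-case), c = 82 (Sedentary, case), d = 72.
OR = (a·d)/(b·c) = (84 × 72) / (160 × 82) = 6048 / 13120 = 0.46098
Exposure is associated with lower odds of depression (OR = 0.46 < 1).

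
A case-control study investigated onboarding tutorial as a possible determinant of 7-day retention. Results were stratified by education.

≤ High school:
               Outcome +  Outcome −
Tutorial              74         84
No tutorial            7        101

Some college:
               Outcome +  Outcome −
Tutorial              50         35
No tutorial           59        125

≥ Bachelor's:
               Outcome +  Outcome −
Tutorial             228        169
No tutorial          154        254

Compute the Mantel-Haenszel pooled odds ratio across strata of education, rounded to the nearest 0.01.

OR_MH = Σ(aᵢdᵢ/nᵢ) / Σ(bᵢcᵢ/nᵢ), where nᵢ is the stratum total.
Stratum 1 (≤ High school): n = 266; a·d/n = 74·101/266 = 28.0977; b·c/n = 84·7/266 = 2.2105
Stratum 2 (Some college): n = 269; a·d/n = 50·125/269 = 23.2342; b·c/n = 35·59/269 = 7.6766
Stratum 3 (≥ Bachelor's): n = 805; a·d/n = 228·254/805 = 71.9404; b·c/n = 169·154/805 = 32.3304
OR_MH = (28.0977 + 23.2342 + 71.9404) / (2.2105 + 7.6766 + 32.3304) = 123.2723 / 42.2175 = 2.91993

2.92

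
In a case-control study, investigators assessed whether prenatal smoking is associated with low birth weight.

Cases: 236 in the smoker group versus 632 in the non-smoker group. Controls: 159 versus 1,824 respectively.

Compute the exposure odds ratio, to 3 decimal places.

4.284

From the description: a = 236, b = 159, c = 632, d = 1824.
OR = (a·d)/(b·c) = (236 × 1824) / (159 × 632) = 430464 / 100488 = 4.28374
The odds of low birth weight are about 4.28 times as high in the smoker group.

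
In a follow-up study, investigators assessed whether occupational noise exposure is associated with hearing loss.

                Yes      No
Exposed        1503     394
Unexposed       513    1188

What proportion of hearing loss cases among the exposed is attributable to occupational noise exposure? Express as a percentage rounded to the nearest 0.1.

Cells: a = 1503, b = 394, c = 513, d = 1188.
Risk in exposed = 1503/1897 = 0.79230; risk in unexposed = 513/1701 = 0.30159.
RR = 0.79230/0.30159 = 2.62711
AR% = (RR − 1)/RR × 100 = (2.62711 − 1)/2.62711 × 100 = 61.9354%

61.9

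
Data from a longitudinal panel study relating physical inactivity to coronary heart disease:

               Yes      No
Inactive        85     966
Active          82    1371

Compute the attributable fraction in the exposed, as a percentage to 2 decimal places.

30.22

Cells: a = 85, b = 966, c = 82, d = 1371.
Risk in exposed = 85/1051 = 0.08088; risk in unexposed = 82/1453 = 0.05643.
RR = 0.08088/0.05643 = 1.43307
AR% = (RR − 1)/RR × 100 = (1.43307 − 1)/1.43307 × 100 = 30.2198%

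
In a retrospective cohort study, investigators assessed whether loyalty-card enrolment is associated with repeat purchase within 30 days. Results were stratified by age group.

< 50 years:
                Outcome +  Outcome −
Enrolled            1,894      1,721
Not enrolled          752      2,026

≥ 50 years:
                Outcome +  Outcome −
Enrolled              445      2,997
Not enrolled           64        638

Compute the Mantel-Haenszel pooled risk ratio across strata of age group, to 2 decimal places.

1.88

RR_MH = Σ(aᵢ·n₀ᵢ/nᵢ) / Σ(cᵢ·n₁ᵢ/nᵢ), with n₁ᵢ = aᵢ+bᵢ (exposed), n₀ᵢ = cᵢ+dᵢ (unexposed), nᵢ = n₁ᵢ+n₀ᵢ.
Stratum 1 (< 50 years): n₁ = 3615, n₀ = 2778, n = 6393; a·n₀/n = 1894·2778/6393 = 823.0145; c·n₁/n = 752·3615/6393 = 425.2276
Stratum 2 (≥ 50 years): n₁ = 3442, n₀ = 702, n = 4144; a·n₀/n = 445·702/4144 = 75.3837; c·n₁/n = 64·3442/4144 = 53.1583
RR_MH = (823.0145 + 75.3837) / (425.2276 + 53.1583) = 898.3982 / 478.3859 = 1.87798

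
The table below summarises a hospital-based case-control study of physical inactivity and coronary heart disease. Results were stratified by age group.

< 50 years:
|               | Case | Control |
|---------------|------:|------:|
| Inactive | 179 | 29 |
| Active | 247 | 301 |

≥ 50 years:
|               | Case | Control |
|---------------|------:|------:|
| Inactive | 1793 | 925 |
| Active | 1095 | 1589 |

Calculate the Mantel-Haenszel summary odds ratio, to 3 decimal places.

3.039

OR_MH = Σ(aᵢdᵢ/nᵢ) / Σ(bᵢcᵢ/nᵢ), where nᵢ is the stratum total.
Stratum 1 (< 50 years): n = 756; a·d/n = 179·301/756 = 71.2685; b·c/n = 29·247/756 = 9.4749
Stratum 2 (≥ 50 years): n = 5402; a·d/n = 1793·1589/5402 = 527.4115; b·c/n = 925·1095/5402 = 187.5000
OR_MH = (71.2685 + 527.4115) / (9.4749 + 187.5000) = 598.6800 / 196.9749 = 3.03937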